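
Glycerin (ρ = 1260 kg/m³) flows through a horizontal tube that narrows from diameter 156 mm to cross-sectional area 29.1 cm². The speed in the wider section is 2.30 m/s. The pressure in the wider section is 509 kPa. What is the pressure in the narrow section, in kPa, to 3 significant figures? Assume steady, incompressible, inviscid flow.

369 kPa

The volume flow rate is constant, so v₂ = (A₁/A₂)v₁ = (191/29.1)·2.30 = 15.1 m/s.
The pipe is horizontal, so Bernoulli reduces to P₁ + ½ρv₁² = P₂ + ½ρv₂².
P₂ = P₁ − ½ρ(v₂² − v₁²) = 509000 − ½·1260·(15.1² − 2.30²) = 509000 − 140000 = 369000 Pa.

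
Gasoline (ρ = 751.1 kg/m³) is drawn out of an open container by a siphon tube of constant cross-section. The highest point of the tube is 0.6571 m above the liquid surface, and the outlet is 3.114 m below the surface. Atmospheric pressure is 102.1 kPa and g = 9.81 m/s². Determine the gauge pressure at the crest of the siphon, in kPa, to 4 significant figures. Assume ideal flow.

Bernoulli surface→outlet gives ½v² = g·h_out, so v = √(2·9.81·3.114) = 7.816 m/s.
Continuity keeps v the same throughout the tube; from surface to crest, P_atm + 0 = P_top + ½ρv² + ρg·h_top.
P_top = 102100 − ½·751.1·7.816² − 751.1·9.81·0.6571 = 74310 Pa. So P_gauge = P_top − P_atm = -27790 Pa.

-27.79 kPa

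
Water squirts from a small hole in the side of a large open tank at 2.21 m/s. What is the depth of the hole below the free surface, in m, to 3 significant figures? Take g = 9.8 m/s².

For a small hole in a large open tank, ½v² = gh, giving h = v²/(2g).
h = 2.21²/(2·9.8) = 4.88/19.60 = 0.249 m.

h ≈ 0.249 m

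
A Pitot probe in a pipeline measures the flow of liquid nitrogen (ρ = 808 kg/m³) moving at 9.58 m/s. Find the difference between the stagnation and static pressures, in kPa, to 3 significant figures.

Bernoulli between the free stream and the stagnation point: ½ρv² = P_stag − P_static.
ΔP = ½·808·9.58² = 37100 Pa.

ΔP ≈ 37.1 kPa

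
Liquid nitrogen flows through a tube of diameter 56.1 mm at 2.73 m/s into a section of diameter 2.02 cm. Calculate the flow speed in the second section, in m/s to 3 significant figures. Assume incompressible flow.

By continuity, v₂ = v₁·A₁/A₂ = 2.73·(24.7/3.20) = 21.1 m/s.

21.1 m/s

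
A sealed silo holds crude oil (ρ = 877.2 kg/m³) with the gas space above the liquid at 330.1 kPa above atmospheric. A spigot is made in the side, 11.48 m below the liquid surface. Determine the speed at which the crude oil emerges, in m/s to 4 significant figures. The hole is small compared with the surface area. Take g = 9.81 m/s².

31.27 m/s

Take point 1 at the surface (v₁ ≈ 0) and point 2 at the hole (at atmospheric pressure). Bernoulli: P₁ + ρg h = P_atm + ½ρv₂².
With P₁ − P_atm = 330100 Pa, v₂ = √(2gh + 2ΔP/ρ) = √(2·9.81·11.48 + 2·330100/877.2) = 31.27 m/s.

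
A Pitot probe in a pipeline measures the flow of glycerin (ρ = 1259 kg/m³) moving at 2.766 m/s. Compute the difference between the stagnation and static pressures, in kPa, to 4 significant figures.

ΔP ≈ 4.816 kPa

The dynamic pressure equals the rise in static pressure at the stagnation point: ΔP = ½ρv².
ΔP = ½·1259·2.766² = 4816 Pa.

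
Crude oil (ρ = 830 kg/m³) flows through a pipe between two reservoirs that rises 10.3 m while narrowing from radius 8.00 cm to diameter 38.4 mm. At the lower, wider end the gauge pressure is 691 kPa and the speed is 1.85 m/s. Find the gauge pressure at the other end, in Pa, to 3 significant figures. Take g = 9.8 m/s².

By continuity, v₂ = v₁·A₁/A₂ = 1.85·(201/11.6) = 32.1 m/s.
Applying Bernoulli between the two ends and solving for P₂: P₂ = P₁ + ½ρ(v₁² − v₂²) − ρgΔh.
P₂ = 691000 + ½·830·(1.85² − 32.1²) − 830·9.8·(+10.3) = 691000 + (-427000) − (83800) = 181000 Pa.

P₂ ≈ 181000 Pa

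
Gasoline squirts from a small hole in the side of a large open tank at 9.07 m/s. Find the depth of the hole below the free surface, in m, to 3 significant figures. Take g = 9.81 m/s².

Torricelli: v = √(2gh), so h = v²/(2g).
h = 9.07²/(2·9.81) = 82.3/19.62 = 4.19 m.

h ≈ 4.19 m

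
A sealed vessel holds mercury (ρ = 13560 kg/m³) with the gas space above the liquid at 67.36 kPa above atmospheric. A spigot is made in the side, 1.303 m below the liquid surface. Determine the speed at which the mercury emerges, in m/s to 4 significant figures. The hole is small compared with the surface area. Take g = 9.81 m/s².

Take point 1 at the surface (v₁ ≈ 0) and point 2 at the hole (at atmospheric pressure). Bernoulli: P₁ + ρg h = P_atm + ½ρv₂².
With P₁ − P_atm = 67360 Pa, v₂ = √(2gh + 2ΔP/ρ) = √(2·9.81·1.303 + 2·67360/13560) = 5.958 m/s.

v ≈ 5.958 m/s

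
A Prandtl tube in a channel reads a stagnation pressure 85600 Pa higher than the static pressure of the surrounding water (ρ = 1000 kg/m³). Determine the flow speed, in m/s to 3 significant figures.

13.1 m/s

At the stagnation point the flow is brought to rest, so Bernoulli gives P_stag − P_static = ½ρv².
v = √(2ΔP/ρ) = √(2·85600/1000) = 13.1 m/s.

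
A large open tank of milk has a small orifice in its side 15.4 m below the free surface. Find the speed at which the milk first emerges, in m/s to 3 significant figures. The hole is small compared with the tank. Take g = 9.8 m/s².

17.4 m/s

Torricelli's result v = √(2gh) gives v = √(2·9.8·15.4) = 17.4 m/s.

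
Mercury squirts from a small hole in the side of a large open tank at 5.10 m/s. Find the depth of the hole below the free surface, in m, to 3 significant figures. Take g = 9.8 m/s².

h = 1.33 m

Inverting v = √(2gh) gives h = v² / 2g.
h = 5.10²/(2·9.8) = 26.0/19.60 = 1.33 m.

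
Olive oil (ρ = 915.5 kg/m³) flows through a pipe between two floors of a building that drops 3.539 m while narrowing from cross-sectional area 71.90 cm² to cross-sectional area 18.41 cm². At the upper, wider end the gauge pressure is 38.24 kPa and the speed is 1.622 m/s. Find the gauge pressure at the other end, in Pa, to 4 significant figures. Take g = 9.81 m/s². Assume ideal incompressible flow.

Mass conservation (A₁v₁ = A₂v₂) gives v₂ = 1.622 × 71.90/18.41 = 6.335 m/s.
Bernoulli: P₁ + ½ρv₁² + ρg h₁ = P₂ + ½ρv₂² + ρg h₂, so P₂ = P₁ + ½ρ(v₁² − v₂²) − ρg(h₂ − h₁).
P₂ = 38240 + ½·915.5·(1.622² − 6.335²) − 915.5·9.81·(−3.539) = 38240 + (-17160) − (-31780) = 52860 Pa.

P₂ ≈ 52860 Pa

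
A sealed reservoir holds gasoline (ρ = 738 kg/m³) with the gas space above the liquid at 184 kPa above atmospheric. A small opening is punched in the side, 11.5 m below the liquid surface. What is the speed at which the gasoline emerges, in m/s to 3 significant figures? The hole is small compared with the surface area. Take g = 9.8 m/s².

Take point 1 at the surface (v₁ ≈ 0) and point 2 at the hole (at atmospheric pressure). Bernoulli: P₁ + ρg h = P_atm + ½ρv₂².
With P₁ − P_atm = 184000 Pa, v₂ = √(2gh + 2ΔP/ρ) = √(2·9.8·11.5 + 2·184000/738) = 26.9 m/s.

v = 26.9 m/s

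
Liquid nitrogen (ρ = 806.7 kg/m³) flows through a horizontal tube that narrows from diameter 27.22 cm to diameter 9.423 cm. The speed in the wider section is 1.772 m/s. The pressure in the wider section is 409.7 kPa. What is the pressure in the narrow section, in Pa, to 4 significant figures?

Mass conservation (A₁v₁ = A₂v₂) gives v₂ = 1.772 × 581.9/69.74 = 14.79 m/s.
The pipe is horizontal, so Bernoulli reduces to P₁ + ½ρv₁² = P₂ + ½ρv₂².
P₂ = P₁ − ½ρ(v₂² − v₁²) = 409700 − ½·806.7·(14.79² − 1.772²) = 409700 − 86920 = 322800 Pa.

P₂ ≈ 322800 Pa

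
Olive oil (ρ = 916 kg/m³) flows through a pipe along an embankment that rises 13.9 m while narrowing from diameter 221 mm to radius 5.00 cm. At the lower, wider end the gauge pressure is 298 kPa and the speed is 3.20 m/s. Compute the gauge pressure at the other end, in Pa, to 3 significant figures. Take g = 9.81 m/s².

The volume flow rate is constant, so v₂ = (A₁/A₂)v₁ = (384/78.5)·3.20 = 15.6 m/s.
Bernoulli: P₁ + ½ρv₁² + ρg h₁ = P₂ + ½ρv₂² + ρg h₂, so P₂ = P₁ + ½ρ(v₁² − v₂²) − ρg(h₂ − h₁).
P₂ = 298000 + ½·916·(3.20² − 15.6²) − 916·9.81·(+13.9) = 298000 + (-107000) − (125000) = 65900 Pa.

P₂ = 65900 Pa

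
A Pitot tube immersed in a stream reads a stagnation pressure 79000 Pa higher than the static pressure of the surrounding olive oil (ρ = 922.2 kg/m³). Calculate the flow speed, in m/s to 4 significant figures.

v ≈ 13.09 m/s

At the stagnation point the flow is brought to rest, so Bernoulli gives P_stag − P_static = ½ρv².
v = √(2ΔP/ρ) = √(2·79000/922.2) = 13.09 m/s.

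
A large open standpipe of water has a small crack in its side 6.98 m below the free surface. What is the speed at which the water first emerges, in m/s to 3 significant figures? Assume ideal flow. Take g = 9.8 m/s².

11.7 m/s

Torricelli's result v = √(2gh) gives v = √(2·9.8·6.98) = 11.7 m/s.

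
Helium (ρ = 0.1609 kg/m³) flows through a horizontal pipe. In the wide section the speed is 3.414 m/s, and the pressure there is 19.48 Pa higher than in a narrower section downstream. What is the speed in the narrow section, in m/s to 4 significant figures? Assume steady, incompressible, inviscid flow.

v₂ ≈ 15.93 m/s

Along the level pipe P + ½ρv² is conserved, hence v₂² = v₁² + 2(P₁ − P₂)/ρ.
v₂ = √(3.414² + 2·19.48/0.1609) = √(11.66 + 242.1) = 15.93 m/s.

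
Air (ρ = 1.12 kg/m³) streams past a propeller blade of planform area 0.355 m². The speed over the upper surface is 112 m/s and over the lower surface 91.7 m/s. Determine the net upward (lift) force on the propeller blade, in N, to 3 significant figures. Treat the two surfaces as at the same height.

The faster flow above has the lower pressure; Bernoulli (same height) gives ΔP = ½ρ(v_up² − v_low²).
ΔP = ½·1.12·(112² − 91.7²) = 2320 Pa.
Lift = ΔP · A = 2320 × 0.355 = 822 N.

822 N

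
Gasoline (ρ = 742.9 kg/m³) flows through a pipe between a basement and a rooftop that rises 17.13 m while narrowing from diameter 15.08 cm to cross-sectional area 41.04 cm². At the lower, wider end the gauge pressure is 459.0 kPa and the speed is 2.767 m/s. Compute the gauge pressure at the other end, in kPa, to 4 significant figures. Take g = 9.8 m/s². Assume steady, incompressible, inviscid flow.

By continuity, v₂ = v₁·A₁/A₂ = 2.767·(178.6/41.04) = 12.04 m/s.
Energy conservation along the streamline gives P₂ = P₁ − ½ρ(v₂² − v₁²) − ρg(h₂ − h₁).
P₂ = 459000 + ½·742.9·(2.767² − 12.04²) − 742.9·9.8·(+17.13) = 459000 + (-51020) − (124700) = 283300 Pa.

P₂ ≈ 283.3 kPa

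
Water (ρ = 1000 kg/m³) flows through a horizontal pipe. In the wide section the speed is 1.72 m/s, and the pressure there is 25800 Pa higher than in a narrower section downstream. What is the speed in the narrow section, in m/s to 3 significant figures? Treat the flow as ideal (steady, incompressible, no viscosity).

v₂ ≈ 7.39 m/s

Along the level pipe P + ½ρv² is conserved, hence v₂² = v₁² + 2(P₁ − P₂)/ρ.
v₂ = √(1.72² + 2·25800/1000) = √(2.96 + 51.6) = 7.39 m/s.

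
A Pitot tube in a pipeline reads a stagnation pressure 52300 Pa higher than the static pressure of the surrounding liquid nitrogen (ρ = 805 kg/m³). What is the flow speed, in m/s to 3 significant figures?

Bernoulli between the free stream and the stagnation point: ½ρv² = P_stag − P_static.
v = √(2ΔP/ρ) = √(2·52300/805) = 11.4 m/s.

11.4 m/s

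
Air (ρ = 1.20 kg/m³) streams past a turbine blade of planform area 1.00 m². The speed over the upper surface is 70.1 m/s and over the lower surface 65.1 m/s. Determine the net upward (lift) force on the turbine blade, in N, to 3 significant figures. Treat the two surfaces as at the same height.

406 N

From P + ½ρv² = const at equal height, P_low − P_up = ½ρ(v_up² − v_low²).
ΔP = ½·1.20·(70.1² − 65.1²) = 406 Pa.
Lift = ΔP · A = 406 × 1.00 = 406 N.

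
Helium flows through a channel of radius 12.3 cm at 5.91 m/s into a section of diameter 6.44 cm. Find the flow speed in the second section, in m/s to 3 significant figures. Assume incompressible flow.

Mass conservation (A₁v₁ = A₂v₂) gives v₂ = 5.91 × 475/32.6 = 86.2 m/s.

v₂ ≈ 86.2 m/s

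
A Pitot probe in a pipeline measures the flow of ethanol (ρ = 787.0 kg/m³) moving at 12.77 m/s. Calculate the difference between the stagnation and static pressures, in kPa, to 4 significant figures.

ΔP ≈ 64.17 kPa

At the stagnation point the flow is brought to rest, so Bernoulli gives P_stag − P_static = ½ρv².
ΔP = ½·787.0·12.77² = 64170 Pa.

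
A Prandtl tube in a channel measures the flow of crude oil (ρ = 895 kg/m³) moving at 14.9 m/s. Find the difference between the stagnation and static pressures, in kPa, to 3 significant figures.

99.3 kPa

At the stagnation point the flow is brought to rest, so Bernoulli gives P_stag − P_static = ½ρv².
ΔP = ½·895·14.9² = 99300 Pa.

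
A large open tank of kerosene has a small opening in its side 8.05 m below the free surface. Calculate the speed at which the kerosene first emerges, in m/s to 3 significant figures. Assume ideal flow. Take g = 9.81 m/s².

With the surface at rest and both surface and jet at atmospheric pressure, Bernoulli gives ρg h = ½ρv², so v = √(2gh) = √(2·9.81·8.05) = 12.6 m/s.

v ≈ 12.6 m/s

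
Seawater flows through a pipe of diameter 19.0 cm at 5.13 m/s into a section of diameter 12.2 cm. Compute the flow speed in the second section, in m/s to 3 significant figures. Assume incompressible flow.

Continuity gives A₁v₁ = A₂v₂, so v₂ = (284 cm²)/(117 cm²) × 5.13 m/s = 12.4 m/s.

v₂ = 12.4 m/s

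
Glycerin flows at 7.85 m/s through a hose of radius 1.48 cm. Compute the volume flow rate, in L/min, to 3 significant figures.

324 L/min

Q = A·v = 0.000688 m² × 7.85 m/s = 0.00540 m³/s.
Converting: 0.00540 m³/s × 60000 = 324 L/min.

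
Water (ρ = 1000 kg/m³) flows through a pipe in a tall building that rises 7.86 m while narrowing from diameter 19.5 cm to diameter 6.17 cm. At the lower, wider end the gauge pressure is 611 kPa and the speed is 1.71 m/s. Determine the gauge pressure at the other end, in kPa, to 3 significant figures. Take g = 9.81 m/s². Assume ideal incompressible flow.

389 kPa

The volume flow rate is constant, so v₂ = (A₁/A₂)v₁ = (299/29.9)·1.71 = 17.1 m/s.
Energy conservation along the streamline gives P₂ = P₁ − ½ρ(v₂² − v₁²) − ρg(h₂ − h₁).
P₂ = 611000 + ½·1000·(1.71² − 17.1²) − 1000·9.81·(+7.86) = 611000 + (-144000) − (77100) = 389000 Pa.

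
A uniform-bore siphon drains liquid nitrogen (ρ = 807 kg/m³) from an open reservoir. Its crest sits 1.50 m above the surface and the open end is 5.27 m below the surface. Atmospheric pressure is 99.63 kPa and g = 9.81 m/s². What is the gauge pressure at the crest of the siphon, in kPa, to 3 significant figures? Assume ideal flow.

P_gauge ≈ -53.6 kPa

From the surface to the outlet (both open to atmosphere, surface at rest): v = √(2g·h_out) = √(2·9.81·5.27) = 10.2 m/s.
Continuity keeps v the same throughout the tube; from surface to crest, P_atm + 0 = P_top + ½ρv² + ρg·h_top.
P_top = 99630 − ½·807·10.2² − 807·9.81·1.50 = 46000 Pa. So P_gauge = P_top − P_atm = -53600 Pa.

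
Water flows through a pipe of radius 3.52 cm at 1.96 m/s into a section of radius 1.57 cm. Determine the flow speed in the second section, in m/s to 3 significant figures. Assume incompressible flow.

v₂ ≈ 9.85 m/s

By continuity, v₂ = v₁·A₁/A₂ = 1.96·(38.9/7.74) = 9.85 m/s.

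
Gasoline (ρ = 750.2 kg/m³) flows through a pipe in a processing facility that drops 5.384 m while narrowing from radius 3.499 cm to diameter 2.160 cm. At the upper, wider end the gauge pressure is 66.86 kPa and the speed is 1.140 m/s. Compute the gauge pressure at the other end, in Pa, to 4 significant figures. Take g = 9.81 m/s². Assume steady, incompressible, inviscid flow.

P₂ ≈ 53260 Pa

Mass conservation (A₁v₁ = A₂v₂) gives v₂ = 1.140 × 38.46/3.664 = 11.97 m/s.
Energy conservation along the streamline gives P₂ = P₁ − ½ρ(v₂² − v₁²) − ρg(h₂ − h₁).
P₂ = 66860 + ½·750.2·(1.140² − 11.97²) − 750.2·9.81·(−5.384) = 66860 + (-53220) − (-39620) = 53260 Pa.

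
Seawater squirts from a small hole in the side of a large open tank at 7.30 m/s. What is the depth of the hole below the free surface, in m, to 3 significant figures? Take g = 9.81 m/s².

h ≈ 2.72 m

Inverting v = √(2gh) gives h = v² / 2g.
h = 7.30²/(2·9.81) = 53.3/19.62 = 2.72 m.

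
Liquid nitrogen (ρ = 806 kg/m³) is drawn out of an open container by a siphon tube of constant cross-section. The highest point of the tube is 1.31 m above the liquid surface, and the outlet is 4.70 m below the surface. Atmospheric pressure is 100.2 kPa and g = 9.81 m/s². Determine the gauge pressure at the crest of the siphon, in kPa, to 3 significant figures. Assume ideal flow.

P_gauge ≈ -47.5 kPa

Bernoulli surface→outlet gives ½v² = g·h_out, so v = √(2·9.81·4.70) = 9.60 m/s.
The bore is uniform, so the speed at the crest is the same v. Bernoulli surface→crest: P_atm = P_top + ½ρv² + ρg·h_top.
P_top = 100200 − ½·806·9.60² − 806·9.81·1.31 = 52700 Pa. So P_gauge = P_top − P_atm = -47500 Pa.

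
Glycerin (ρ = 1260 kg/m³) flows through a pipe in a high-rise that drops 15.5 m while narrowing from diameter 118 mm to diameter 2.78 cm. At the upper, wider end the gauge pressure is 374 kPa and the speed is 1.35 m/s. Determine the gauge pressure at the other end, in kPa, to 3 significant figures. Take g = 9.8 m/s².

Continuity gives A₁v₁ = A₂v₂, so v₂ = (109 cm²)/(6.07 cm²) × 1.35 m/s = 24.3 m/s.
Applying Bernoulli between the two ends and solving for P₂: P₂ = P₁ + ½ρ(v₁² − v₂²) − ρgΔh.
P₂ = 374000 + ½·1260·(1.35² − 24.3²) − 1260·9.8·(−15.5) = 374000 + (-372000) − (-191000) = 194000 Pa.

P₂ ≈ 194 kPa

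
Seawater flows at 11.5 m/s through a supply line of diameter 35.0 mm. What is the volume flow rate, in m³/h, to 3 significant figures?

Q = 39.8 m³/h

Q = A·v = 0.000962 m² × 11.5 m/s = 0.0111 m³/s.
Converting: 0.0111 m³/s × 3600 = 39.8 m³/h.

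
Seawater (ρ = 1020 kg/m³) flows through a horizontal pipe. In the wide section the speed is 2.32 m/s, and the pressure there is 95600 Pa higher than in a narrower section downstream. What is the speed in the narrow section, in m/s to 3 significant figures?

Horizontal Bernoulli: P₁ + ½ρv₁² = P₂ + ½ρv₂², so v₂² = v₁² + 2(P₁ − P₂)/ρ.
v₂ = √(2.32² + 2·95600/1020) = √(5.38 + 187) = 13.9 m/s.

v₂ ≈ 13.9 m/s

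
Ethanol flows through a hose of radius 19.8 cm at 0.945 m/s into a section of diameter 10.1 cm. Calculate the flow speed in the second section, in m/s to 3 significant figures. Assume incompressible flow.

v₂ ≈ 14.5 m/s

The volume flow rate is constant, so v₂ = (A₁/A₂)v₁ = (1230/80.1)·0.945 = 14.5 m/s.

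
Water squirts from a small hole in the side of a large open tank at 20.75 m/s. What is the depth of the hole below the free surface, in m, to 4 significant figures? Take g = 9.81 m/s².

21.95 m

Torricelli: v = √(2gh), so h = v²/(2g).
h = 20.75²/(2·9.81) = 430.6/19.62 = 21.95 m.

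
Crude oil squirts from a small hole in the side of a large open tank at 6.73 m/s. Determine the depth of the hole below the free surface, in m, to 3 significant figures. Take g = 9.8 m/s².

h = 2.31 m

Inverting v = √(2gh) gives h = v² / 2g.
h = 6.73²/(2·9.8) = 45.3/19.60 = 2.31 m.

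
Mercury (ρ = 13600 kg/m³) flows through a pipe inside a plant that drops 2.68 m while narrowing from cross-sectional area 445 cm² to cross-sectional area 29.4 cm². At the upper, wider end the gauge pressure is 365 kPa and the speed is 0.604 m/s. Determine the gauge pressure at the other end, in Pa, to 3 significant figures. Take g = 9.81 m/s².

157000 Pa

The volume flow rate is constant, so v₂ = (A₁/A₂)v₁ = (445/29.4)·0.604 = 9.14 m/s.
Applying Bernoulli between the two ends and solving for P₂: P₂ = P₁ + ½ρ(v₁² − v₂²) − ρgΔh.
P₂ = 365000 + ½·13600·(0.604² − 9.14²) − 13600·9.81·(−2.68) = 365000 + (-566000) − (-358000) = 157000 Pa.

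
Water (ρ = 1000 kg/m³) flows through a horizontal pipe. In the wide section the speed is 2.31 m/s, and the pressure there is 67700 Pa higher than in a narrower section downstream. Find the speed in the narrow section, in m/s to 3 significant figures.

Horizontal Bernoulli: P₁ + ½ρv₁² = P₂ + ½ρv₂², so v₂² = v₁² + 2(P₁ − P₂)/ρ.
v₂ = √(2.31² + 2·67700/1000) = √(5.34 + 135) = 11.9 m/s.

v₂ = 11.9 m/s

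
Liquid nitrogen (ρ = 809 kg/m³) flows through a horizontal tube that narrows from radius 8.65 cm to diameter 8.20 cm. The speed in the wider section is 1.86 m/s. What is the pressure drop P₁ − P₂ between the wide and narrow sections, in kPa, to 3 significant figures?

Mass conservation (A₁v₁ = A₂v₂) gives v₂ = 1.86 × 235/52.8 = 8.28 m/s.
Along the horizontal streamline, P + ½ρv² is constant.
P₁ − P₂ = ½·809·(8.28² − 1.86²) = ½·809·65.1 = 26300 Pa.

ΔP = 26.3 kPa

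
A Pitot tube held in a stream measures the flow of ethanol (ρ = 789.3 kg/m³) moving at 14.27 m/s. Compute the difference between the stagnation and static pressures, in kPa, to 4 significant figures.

The dynamic pressure equals the rise in static pressure at the stagnation point: ΔP = ½ρv².
ΔP = ½·789.3·14.27² = 80360 Pa.

ΔP ≈ 80.36 kPa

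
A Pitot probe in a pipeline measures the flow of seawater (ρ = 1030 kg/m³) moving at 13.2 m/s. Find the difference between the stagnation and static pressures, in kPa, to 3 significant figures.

ΔP ≈ 89.7 kPa

At the stagnation point the flow is brought to rest, so Bernoulli gives P_stag − P_static = ½ρv².
ΔP = ½·1030·13.2² = 89700 Pa.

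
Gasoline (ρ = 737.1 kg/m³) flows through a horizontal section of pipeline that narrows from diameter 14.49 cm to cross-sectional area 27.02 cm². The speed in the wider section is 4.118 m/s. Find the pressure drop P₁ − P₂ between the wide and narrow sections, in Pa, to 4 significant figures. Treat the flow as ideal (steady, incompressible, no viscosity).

The volume flow rate is constant, so v₂ = (A₁/A₂)v₁ = (164.9/27.02)·4.118 = 25.13 m/s.
Bernoulli (h₁ = h₂): P₁ − P₂ = ½ρ(v₂² − v₁²).
P₁ − P₂ = ½·737.1·(25.13² − 4.118²) = ½·737.1·614.7 = 226500 Pa.

ΔP ≈ 226500 Pa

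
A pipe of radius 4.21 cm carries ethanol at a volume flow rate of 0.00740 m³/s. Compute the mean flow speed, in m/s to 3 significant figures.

1.33 m/s

Q = 0.00740 m³/s = 0.00740 m³/s.
v = Q/A = 0.00740 / 0.00557 = 1.33 m/s.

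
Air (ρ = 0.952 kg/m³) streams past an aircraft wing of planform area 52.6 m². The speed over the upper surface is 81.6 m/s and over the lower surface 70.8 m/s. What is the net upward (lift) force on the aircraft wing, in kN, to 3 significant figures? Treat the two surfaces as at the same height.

F ≈ 41.2 kN

The faster flow above has the lower pressure; Bernoulli (same height) gives ΔP = ½ρ(v_up² − v_low²).
ΔP = ½·0.952·(81.6² − 70.8²) = 783 Pa.
Lift = ΔP · A = 783 × 52.6 = 41200 N.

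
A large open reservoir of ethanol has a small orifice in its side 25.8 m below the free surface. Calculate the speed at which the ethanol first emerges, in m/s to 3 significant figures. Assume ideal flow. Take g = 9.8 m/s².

v ≈ 22.5 m/s

Bernoulli from surface to hole (P equal, v_surface ≈ 0): v = √(2gh) = √(2×9.8×25.8) = 22.5 m/s.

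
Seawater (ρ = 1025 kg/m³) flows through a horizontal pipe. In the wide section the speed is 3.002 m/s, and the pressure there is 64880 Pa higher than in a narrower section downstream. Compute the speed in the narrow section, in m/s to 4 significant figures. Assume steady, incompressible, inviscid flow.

Horizontal Bernoulli: P₁ + ½ρv₁² = P₂ + ½ρv₂², so v₂² = v₁² + 2(P₁ − P₂)/ρ.
v₂ = √(3.002² + 2·64880/1025) = √(9.012 + 126.6) = 11.65 m/s.

11.65 m/s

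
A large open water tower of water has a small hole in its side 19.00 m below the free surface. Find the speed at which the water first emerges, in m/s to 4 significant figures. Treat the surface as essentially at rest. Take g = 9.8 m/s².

v = 19.30 m/s

The surface is effectively still and both ends are open, so ½v² = gh and v = √(2·9.8·19.00) = 19.30 m/s.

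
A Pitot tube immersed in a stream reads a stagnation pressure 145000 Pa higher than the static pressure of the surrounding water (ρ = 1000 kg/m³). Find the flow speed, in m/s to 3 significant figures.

v ≈ 17.0 m/s

The dynamic pressure equals the rise in static pressure at the stagnation point: ΔP = ½ρv².
v = √(2ΔP/ρ) = √(2·145000/1000) = 17.0 m/s.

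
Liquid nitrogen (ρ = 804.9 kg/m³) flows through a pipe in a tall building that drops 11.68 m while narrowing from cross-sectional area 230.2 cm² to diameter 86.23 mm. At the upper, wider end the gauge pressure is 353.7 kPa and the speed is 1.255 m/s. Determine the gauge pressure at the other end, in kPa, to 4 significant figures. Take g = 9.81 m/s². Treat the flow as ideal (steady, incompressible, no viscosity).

P₂ = 436.7 kPa

The volume flow rate is constant, so v₂ = (A₁/A₂)v₁ = (230.2/58.40)·1.255 = 4.947 m/s.
Applying Bernoulli between the two ends and solving for P₂: P₂ = P₁ + ½ρ(v₁² − v₂²) − ρgΔh.
P₂ = 353700 + ½·804.9·(1.255² − 4.947²) − 804.9·9.81·(−11.68) = 353700 + (-9215) − (-92230) = 436700 Pa.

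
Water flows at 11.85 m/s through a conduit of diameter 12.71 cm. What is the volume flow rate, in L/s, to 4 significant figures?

Q = A·v = 0.01269 m² × 11.85 m/s = 0.1503 m³/s.
Converting: 0.1503 m³/s × 1000 = 150.3 L/s.

Q = 150.3 L/s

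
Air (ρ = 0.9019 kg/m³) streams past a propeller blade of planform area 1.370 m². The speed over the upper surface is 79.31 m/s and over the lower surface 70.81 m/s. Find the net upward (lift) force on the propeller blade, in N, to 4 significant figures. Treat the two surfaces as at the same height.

F = 788.3 N

From P + ½ρv² = const at equal height, P_low − P_up = ½ρ(v_up² − v_low²).
ΔP = ½·0.9019·(79.31² − 70.81²) = 575.4 Pa.
Lift = ΔP · A = 575.4 × 1.370 = 788.3 N.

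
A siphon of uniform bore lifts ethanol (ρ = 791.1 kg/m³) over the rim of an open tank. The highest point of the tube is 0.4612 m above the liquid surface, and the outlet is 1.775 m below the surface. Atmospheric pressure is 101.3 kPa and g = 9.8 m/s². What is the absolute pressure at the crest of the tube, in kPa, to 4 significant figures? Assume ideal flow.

Bernoulli surface→outlet gives ½v² = g·h_out, so v = √(2·9.8·1.775) = 5.898 m/s.
With constant cross-section the crest speed equals v; applying Bernoulli from the surface up to the crest, P_top = P_atm − ½ρv² − ρg·h_top.
P_top = 101300 − ½·791.1·5.898² − 791.1·9.8·0.4612 = 83960 Pa.

P_top ≈ 83.96 kPa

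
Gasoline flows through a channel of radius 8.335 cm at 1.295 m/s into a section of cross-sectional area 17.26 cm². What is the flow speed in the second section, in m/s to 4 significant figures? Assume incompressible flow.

By continuity, v₂ = v₁·A₁/A₂ = 1.295·(218.3/17.26) = 16.38 m/s.

v₂ ≈ 16.38 m/s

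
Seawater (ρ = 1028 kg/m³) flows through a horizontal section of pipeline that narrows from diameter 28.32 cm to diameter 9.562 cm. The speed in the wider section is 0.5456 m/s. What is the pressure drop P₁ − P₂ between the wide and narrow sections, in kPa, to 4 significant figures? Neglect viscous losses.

Continuity gives A₁v₁ = A₂v₂, so v₂ = (629.9 cm²)/(71.81 cm²) × 0.5456 m/s = 4.786 m/s.
The pipe is horizontal, so Bernoulli reduces to P₁ + ½ρv₁² = P₂ + ½ρv₂².
P₁ − P₂ = ½·1028·(4.786² − 0.5456²) = ½·1028·22.61 = 11620 Pa.

ΔP = 11.62 kPa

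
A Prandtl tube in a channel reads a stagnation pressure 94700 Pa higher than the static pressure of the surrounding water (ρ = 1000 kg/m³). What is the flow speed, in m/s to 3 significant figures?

Bernoulli between the free stream and the stagnation point: ½ρv² = P_stag − P_static.
v = √(2ΔP/ρ) = √(2·94700/1000) = 13.8 m/s.

13.8 m/s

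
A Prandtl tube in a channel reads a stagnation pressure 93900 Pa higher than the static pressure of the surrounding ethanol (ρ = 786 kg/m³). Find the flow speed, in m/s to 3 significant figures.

At the stagnation point the flow is brought to rest, so Bernoulli gives P_stag − P_static = ½ρv².
v = √(2ΔP/ρ) = √(2·93900/786) = 15.5 m/s.

v ≈ 15.5 m/s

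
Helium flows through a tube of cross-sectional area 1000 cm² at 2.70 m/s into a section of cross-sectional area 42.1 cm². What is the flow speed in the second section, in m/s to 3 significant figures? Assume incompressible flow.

v₂ = 64.1 m/s

The volume flow rate is constant, so v₂ = (A₁/A₂)v₁ = (1000/42.1)·2.70 = 64.1 m/s.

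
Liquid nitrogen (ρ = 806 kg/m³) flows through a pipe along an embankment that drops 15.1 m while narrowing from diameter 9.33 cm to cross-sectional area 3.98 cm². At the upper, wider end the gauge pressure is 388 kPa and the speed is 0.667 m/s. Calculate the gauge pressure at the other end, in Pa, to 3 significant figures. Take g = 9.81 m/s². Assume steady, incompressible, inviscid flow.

P₂ ≈ 455000 Pa

Mass conservation (A₁v₁ = A₂v₂) gives v₂ = 0.667 × 68.4/3.98 = 11.5 m/s.
Bernoulli: P₁ + ½ρv₁² + ρg h₁ = P₂ + ½ρv₂² + ρg h₂, so P₂ = P₁ + ½ρ(v₁² − v₂²) − ρg(h₂ − h₁).
P₂ = 388000 + ½·806·(0.667² − 11.5²) − 806·9.81·(−15.1) = 388000 + (-52700) − (-119000) = 455000 Pa.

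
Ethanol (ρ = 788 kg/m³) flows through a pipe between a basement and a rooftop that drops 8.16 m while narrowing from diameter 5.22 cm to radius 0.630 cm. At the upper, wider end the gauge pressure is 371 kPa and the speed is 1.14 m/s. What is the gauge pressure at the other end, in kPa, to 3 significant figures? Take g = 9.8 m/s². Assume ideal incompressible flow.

P₂ = 284 kPa

By continuity, v₂ = v₁·A₁/A₂ = 1.14·(21.4/1.25) = 19.6 m/s.
Energy conservation along the streamline gives P₂ = P₁ − ½ρ(v₂² − v₁²) − ρg(h₂ − h₁).
P₂ = 371000 + ½·788·(1.14² − 19.6²) − 788·9.8·(−8.16) = 371000 + (-150000) − (-63000) = 284000 Pa.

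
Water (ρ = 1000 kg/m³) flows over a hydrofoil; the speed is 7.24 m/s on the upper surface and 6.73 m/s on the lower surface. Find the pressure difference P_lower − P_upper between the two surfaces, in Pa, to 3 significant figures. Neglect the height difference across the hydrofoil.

Bernoulli (same height): P_lower − P_upper = ½ρ(v_upper² − v_lower²).
ΔP = ½·1000·(7.24² − 6.73²) = 3560 Pa.

3560 Pa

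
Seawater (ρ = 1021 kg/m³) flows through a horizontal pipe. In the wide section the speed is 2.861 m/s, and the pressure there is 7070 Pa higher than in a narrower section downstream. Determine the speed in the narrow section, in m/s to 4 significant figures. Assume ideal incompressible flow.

Horizontal Bernoulli: P₁ + ½ρv₁² = P₂ + ½ρv₂², so v₂² = v₁² + 2(P₁ − P₂)/ρ.
v₂ = √(2.861² + 2·7070/1021) = √(8.185 + 13.85) = 4.694 m/s.

v₂ = 4.694 m/s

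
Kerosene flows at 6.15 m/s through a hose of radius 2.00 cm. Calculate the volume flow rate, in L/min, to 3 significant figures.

Q ≈ 464 L/min

Q = A·v = 0.00126 m² × 6.15 m/s = 0.00773 m³/s.
Converting: 0.00773 m³/s × 60000 = 464 L/min.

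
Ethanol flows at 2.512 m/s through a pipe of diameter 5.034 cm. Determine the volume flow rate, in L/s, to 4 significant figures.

Q ≈ 5.000 L/s

Q = A·v = 0.001990 m² × 2.512 m/s = 0.005000 m³/s.
Converting: 0.005000 m³/s × 1000 = 5.000 L/s.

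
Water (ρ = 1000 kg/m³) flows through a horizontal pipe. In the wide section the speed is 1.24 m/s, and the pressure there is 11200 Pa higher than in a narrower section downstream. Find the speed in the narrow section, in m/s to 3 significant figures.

v₂ ≈ 4.89 m/s

Along the level pipe P + ½ρv² is conserved, hence v₂² = v₁² + 2(P₁ − P₂)/ρ.
v₂ = √(1.24² + 2·11200/1000) = √(1.54 + 22.4) = 4.89 m/s.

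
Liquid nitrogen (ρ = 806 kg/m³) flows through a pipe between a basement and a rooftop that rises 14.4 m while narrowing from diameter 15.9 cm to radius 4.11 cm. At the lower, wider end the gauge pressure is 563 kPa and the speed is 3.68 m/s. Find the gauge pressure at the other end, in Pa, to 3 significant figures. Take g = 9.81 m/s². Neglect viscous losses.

P₂ ≈ 378000 Pa

Mass conservation (A₁v₁ = A₂v₂) gives v₂ = 3.68 × 199/53.1 = 13.8 m/s.
Applying Bernoulli between the two ends and solving for P₂: P₂ = P₁ + ½ρ(v₁² − v₂²) − ρgΔh.
P₂ = 563000 + ½·806·(3.68² − 13.8²) − 806·9.81·(+14.4) = 563000 + (-70900) − (114000) = 378000 Pa.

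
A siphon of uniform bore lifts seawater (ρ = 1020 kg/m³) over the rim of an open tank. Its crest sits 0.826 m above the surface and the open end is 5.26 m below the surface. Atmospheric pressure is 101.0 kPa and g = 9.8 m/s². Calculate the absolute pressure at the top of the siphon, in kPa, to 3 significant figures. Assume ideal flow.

P_top ≈ 40.2 kPa

The outlet speed comes from Torricelli: v = √(2g·5.26) = 10.2 m/s.
With constant cross-section the crest speed equals v; applying Bernoulli from the surface up to the crest, P_top = P_atm − ½ρv² − ρg·h_top.
P_top = 101000 − ½·1020·10.2² − 1020·9.8·0.826 = 40200 Pa.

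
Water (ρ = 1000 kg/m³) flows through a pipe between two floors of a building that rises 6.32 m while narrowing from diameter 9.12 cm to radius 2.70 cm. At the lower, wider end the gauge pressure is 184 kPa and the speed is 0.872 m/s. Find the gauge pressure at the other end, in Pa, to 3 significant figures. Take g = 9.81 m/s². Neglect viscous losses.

P₂ ≈ 119000 Pa

The volume flow rate is constant, so v₂ = (A₁/A₂)v₁ = (65.3/22.9)·0.872 = 2.49 m/s.
Bernoulli: P₁ + ½ρv₁² + ρg h₁ = P₂ + ½ρv₂² + ρg h₂, so P₂ = P₁ + ½ρ(v₁² − v₂²) − ρg(h₂ − h₁).
P₂ = 184000 + ½·1000·(0.872² − 2.49²) − 1000·9.81·(+6.32) = 184000 + (-2710) − (62000) = 119000 Pa.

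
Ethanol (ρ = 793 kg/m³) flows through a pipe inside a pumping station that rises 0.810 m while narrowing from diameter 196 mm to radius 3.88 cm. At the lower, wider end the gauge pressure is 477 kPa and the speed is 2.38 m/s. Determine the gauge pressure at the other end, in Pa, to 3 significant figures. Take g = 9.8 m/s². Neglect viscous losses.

P₂ ≈ 382000 Pa

Continuity gives A₁v₁ = A₂v₂, so v₂ = (302 cm²)/(47.3 cm²) × 2.38 m/s = 15.2 m/s.
Bernoulli: P₁ + ½ρv₁² + ρg h₁ = P₂ + ½ρv₂² + ρg h₂, so P₂ = P₁ + ½ρ(v₁² − v₂²) − ρg(h₂ − h₁).
P₂ = 477000 + ½·793·(2.38² − 15.2²) − 793·9.8·(+0.810) = 477000 + (-89200) − (6290) = 382000 Pa.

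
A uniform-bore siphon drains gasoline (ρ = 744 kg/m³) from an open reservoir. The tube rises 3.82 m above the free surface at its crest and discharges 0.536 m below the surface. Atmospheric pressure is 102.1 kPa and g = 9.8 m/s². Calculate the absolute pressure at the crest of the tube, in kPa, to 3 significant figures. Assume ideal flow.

P_top ≈ 70.3 kPa

The outlet speed comes from Torricelli: v = √(2g·0.536) = 3.24 m/s.
The bore is uniform, so the speed at the crest is the same v. Bernoulli surface→crest: P_atm = P_top + ½ρv² + ρg·h_top.
P_top = 102100 − ½·744·3.24² − 744·9.8·3.82 = 70300 Pa.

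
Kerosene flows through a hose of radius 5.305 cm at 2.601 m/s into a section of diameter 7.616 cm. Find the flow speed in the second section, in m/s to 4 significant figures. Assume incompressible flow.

Mass conservation (A₁v₁ = A₂v₂) gives v₂ = 2.601 × 88.41/45.56 = 5.048 m/s.

v₂ ≈ 5.048 m/s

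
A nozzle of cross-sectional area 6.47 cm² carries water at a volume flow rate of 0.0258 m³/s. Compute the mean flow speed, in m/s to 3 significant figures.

v = 39.9 m/s

Q = 0.0258 m³/s = 0.0258 m³/s.
v = Q/A = 0.0258 / 0.000647 = 39.9 m/s.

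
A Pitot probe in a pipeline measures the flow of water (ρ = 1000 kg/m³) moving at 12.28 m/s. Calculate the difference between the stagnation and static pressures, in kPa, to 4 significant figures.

ΔP ≈ 75.40 kPa

At the stagnation point the flow is brought to rest, so Bernoulli gives P_stag − P_static = ½ρv².
ΔP = ½·1000·12.28² = 75400 Pa.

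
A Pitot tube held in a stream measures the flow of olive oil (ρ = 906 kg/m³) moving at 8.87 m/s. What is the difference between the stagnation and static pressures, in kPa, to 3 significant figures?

The dynamic pressure equals the rise in static pressure at the stagnation point: ΔP = ½ρv².
ΔP = ½·906·8.87² = 35600 Pa.

35.6 kPa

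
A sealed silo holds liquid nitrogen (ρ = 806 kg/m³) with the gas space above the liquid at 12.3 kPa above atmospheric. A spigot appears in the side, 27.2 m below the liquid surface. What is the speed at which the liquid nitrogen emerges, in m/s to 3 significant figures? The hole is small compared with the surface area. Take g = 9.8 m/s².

23.7 m/s

Take point 1 at the surface (v₁ ≈ 0) and point 2 at the hole (at atmospheric pressure). Bernoulli: P₁ + ρg h = P_atm + ½ρv₂².
With P₁ − P_atm = 12300 Pa, v₂ = √(2gh + 2ΔP/ρ) = √(2·9.8·27.2 + 2·12300/806) = 23.7 m/s.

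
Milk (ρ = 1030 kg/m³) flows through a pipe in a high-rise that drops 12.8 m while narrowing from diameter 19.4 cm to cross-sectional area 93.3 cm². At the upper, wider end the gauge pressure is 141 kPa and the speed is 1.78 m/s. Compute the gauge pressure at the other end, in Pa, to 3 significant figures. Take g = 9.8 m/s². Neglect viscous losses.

255000 Pa

Mass conservation (A₁v₁ = A₂v₂) gives v₂ = 1.78 × 296/93.3 = 5.64 m/s.
Energy conservation along the streamline gives P₂ = P₁ − ½ρ(v₂² − v₁²) − ρg(h₂ − h₁).
P₂ = 141000 + ½·1030·(1.78² − 5.64²) − 1030·9.8·(−12.8) = 141000 + (-14700) − (-129000) = 255000 Pa.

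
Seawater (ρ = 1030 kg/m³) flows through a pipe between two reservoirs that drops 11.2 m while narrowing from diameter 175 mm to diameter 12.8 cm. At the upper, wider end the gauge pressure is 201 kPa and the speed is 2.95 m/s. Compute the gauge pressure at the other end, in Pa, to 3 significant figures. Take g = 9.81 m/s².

P₂ = 303000 Pa

Continuity gives A₁v₁ = A₂v₂, so v₂ = (241 cm²)/(129 cm²) × 2.95 m/s = 5.51 m/s.
Applying Bernoulli between the two ends and solving for P₂: P₂ = P₁ + ½ρ(v₁² − v₂²) − ρgΔh.
P₂ = 201000 + ½·1030·(2.95² − 5.51²) − 1030·9.81·(−11.2) = 201000 + (-11200) − (-113000) = 303000 Pa.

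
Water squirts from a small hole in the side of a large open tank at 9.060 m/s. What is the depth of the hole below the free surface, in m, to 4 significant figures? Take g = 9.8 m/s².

Torricelli: v = √(2gh), so h = v²/(2g).
h = 9.060²/(2·9.8) = 82.08/19.60 = 4.188 m.

h ≈ 4.188 m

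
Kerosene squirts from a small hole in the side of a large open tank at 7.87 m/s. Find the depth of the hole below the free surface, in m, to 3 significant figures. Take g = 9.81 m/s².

Inverting v = √(2gh) gives h = v² / 2g.
h = 7.87²/(2·9.81) = 61.9/19.62 = 3.16 m.

h ≈ 3.16 m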